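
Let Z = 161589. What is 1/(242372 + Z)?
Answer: 1/403961 ≈ 2.4755e-6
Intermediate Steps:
1/(242372 + Z) = 1/(242372 + 161589) = 1/403961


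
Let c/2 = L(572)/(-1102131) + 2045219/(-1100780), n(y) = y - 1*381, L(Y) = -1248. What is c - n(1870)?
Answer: -301827642143753/202200627030 ≈ -1492.7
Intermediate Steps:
n(y) = -381 + y (n(y) = y - 381 = -381 + y)
c = -750908496083/202200627030 (c = 2*(-1248/(-1102131) + 2045219/(-1100780)) = 2*(-1248*(-1/1102131) + 2045219*(-1/1100780)) = 2*(416/367377 - 2045219/1100780) = 2*(-750908496083/404401254060) = -750908496083/202200627030 ≈ -3.7137)
c - n(1870) = -750908496083/202200627030 - (-381 + 1870) = -750908496083/202200627030 - 1*1489 = -750908496083/202200627030 - 1489 = -301827642143753/202200627030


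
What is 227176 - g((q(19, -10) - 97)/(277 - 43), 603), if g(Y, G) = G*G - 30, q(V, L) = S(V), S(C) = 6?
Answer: -136403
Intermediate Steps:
q(V, L) = 6
g(Y, G) = -30 + G² (g(Y, G) = G² - 30 = -30 + G²)
227176 - g((q(19, -10) - 97)/(277 - 43), 603) = 227176 - (-30 + 603²) = 227176 - (-30 + 363609) = 227176 - 1*363579 = 227176 - 363579 = -136403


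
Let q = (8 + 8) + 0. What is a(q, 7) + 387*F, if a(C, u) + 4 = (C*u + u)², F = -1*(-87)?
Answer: 47826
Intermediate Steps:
q = 16 (q = 16 + 0 = 16)
F = 87
a(C, u) = -4 + (u + C*u)² (a(C, u) = -4 + (C*u + u)² = -4 + (u + C*u)²)
a(q, 7) + 387*F = (-4 + 7²*(1 + 16)²) + 387*87 = (-4 + 49*17²) + 33669 = (-4 + 49*289) + 33669 = (-4 + 14161) + 33669 = 14157 + 33669 = 47826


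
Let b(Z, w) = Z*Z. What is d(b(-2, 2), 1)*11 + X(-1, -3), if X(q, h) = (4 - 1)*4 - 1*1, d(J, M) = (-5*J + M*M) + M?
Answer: -187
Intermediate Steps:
b(Z, w) = Z²
d(J, M) = M + M² - 5*J (d(J, M) = (-5*J + M²) + M = (M² - 5*J) + M = M + M² - 5*J)
X(q, h) = 11 (X(q, h) = 3*4 - 1 = 12 - 1 = 11)
d(b(-2, 2), 1)*11 + X(-1, -3) = (1 + 1² - 5*(-2)²)*11 + 11 = (1 + 1 - 5*4)*11 + 11 = (1 + 1 - 20)*11 + 11 = -18*11 + 11 = -198 + 11 = -187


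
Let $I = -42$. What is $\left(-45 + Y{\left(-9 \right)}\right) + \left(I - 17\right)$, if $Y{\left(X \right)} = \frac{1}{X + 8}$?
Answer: $-105$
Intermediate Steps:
$Y{\left(X \right)} = \frac{1}{8 + X}$
$\left(-45 + Y{\left(-9 \right)}\right) + \left(I - 17\right) = \left(-45 + \frac{1}{8 - 9}\right) - 59 = \left(-45 + \frac{1}{-1}\right) - 59 = \left(-45 - 1\right) - 59 = -46 - 59 = -105$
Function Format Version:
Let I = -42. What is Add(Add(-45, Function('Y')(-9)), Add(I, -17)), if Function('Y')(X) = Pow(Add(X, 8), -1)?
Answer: -105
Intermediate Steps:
Function('Y')(X) = Pow(Add(8, X), -1)
Add(Add(-45, Function('Y')(-9)), Add(I, -17)) = Add(Add(-45, Pow(Add(8, -9), -1)), Add(-42, -17)) = Add(Add(-45, Pow(-1, -1)), -59) = Add(Add(-45, -1), -59) = Add(-46, -59) = -105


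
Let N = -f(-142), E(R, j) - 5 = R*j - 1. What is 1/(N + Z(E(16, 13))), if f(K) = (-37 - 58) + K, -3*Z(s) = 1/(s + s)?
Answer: 1272/301463 ≈ 0.0042194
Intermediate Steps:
E(R, j) = 4 + R*j (E(R, j) = 5 + (R*j - 1) = 5 + (-1 + R*j) = 4 + R*j)
Z(s) = -1/(6*s) (Z(s) = -1/(3*(s + s)) = -1/(2*s)/3 = -1/(6*s))
f(K) = -95 + K
N = 237 (N = -(-95 - 142) = -1*(-237) = 237)
1/(N + Z(E(16, 13))) = 1/(237 - 1/(6*(4 + 16*13))) = 1/(237 - 1/(6*(4 + 208))) = 1/(237 - ⅙/212) = 1/(237 - ⅙*1/212) = 1/(237 - 1/1272) = 1/(301463/1272) = 1272/301463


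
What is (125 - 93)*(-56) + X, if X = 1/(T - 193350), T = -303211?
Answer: -889837313/496561 ≈ -1792.0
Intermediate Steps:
X = -1/496561 (X = 1/(-303211 - 193350) = 1/(-496561) = -1/496561 ≈ -2.0139e-6)
(125 - 93)*(-56) + X = (125 - 93)*(-56) - 1/496561 = 32*(-56) - 1/496561 = -1792 - 1/496561 = -889837313/496561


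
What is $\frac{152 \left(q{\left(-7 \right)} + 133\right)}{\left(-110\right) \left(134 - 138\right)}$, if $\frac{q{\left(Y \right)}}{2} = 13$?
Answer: $\frac{3021}{55} \approx 54.927$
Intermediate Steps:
$q{\left(Y \right)} = 26$ ($q{\left(Y \right)} = 2 \cdot 13 = 26$)
$\frac{152 \left(q{\left(-7 \right)} + 133\right)}{\left(-110\right) \left(134 - 138\right)} = \frac{152 \left(26 + 133\right)}{\left(-110\right) \left(134 - 138\right)} = \frac{152 \cdot 159}{\left(-110\right) \left(-4\right)} = \frac{24168}{440} = 24168 \cdot \frac{1}{440} = \frac{3021}{55}$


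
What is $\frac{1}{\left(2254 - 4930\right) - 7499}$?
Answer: $- \frac{1}{10175} \approx -9.828 \cdot 10^{-5}$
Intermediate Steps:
$\frac{1}{\left(2254 - 4930\right) - 7499} = \frac{1}{-2676 - 7499} = \frac{1}{-10175} = - \frac{1}{10175}$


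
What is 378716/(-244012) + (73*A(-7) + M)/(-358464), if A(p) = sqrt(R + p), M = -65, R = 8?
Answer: -4242437635/2733422424 ≈ -1.5521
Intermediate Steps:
A(p) = sqrt(8 + p)
378716/(-244012) + (73*A(-7) + M)/(-358464) = 378716/(-244012) + (73*sqrt(8 - 7) - 65)/(-358464) = 378716*(-1/244012) + (73*sqrt(1) - 65)*(-1/358464) = -94679/61003 + (73*1 - 65)*(-1/358464) = -94679/61003 + (73 - 65)*(-1/358464) = -94679/61003 + 8*(-1/358464) = -94679/61003 - 1/44808 = -4242437635/2733422424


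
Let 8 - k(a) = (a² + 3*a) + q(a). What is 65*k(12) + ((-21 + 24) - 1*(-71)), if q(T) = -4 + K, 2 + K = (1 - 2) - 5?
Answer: -10326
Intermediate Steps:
K = -8 (K = -2 + ((1 - 2) - 5) = -2 + (-1 - 5) = -2 - 6 = -8)
q(T) = -12 (q(T) = -4 - 8 = -12)
k(a) = 20 - a² - 3*a (k(a) = 8 - ((a² + 3*a) - 12) = 8 - (-12 + a² + 3*a) = 8 + (12 - a² - 3*a) = 20 - a² - 3*a)
65*k(12) + ((-21 + 24) - 1*(-71)) = 65*(20 - 1*12² - 3*12) + ((-21 + 24) - 1*(-71)) = 65*(20 - 1*144 - 36) + (3 + 71) = 65*(20 - 144 - 36) + 74 = 65*(-160) + 74 = -10400 + 74 = -10326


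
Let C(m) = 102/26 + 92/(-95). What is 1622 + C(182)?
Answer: 2006819/1235 ≈ 1625.0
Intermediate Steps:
C(m) = 3649/1235 (C(m) = 102*(1/26) + 92*(-1/95) = 51/13 - 92/95 = 3649/1235)
1622 + C(182) = 1622 + 3649/1235 = 2006819/1235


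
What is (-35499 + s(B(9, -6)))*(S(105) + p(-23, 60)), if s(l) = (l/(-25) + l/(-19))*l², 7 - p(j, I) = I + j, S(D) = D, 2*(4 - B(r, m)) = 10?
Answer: -50585943/19 ≈ -2.6624e+6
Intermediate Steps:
B(r, m) = -1 (B(r, m) = 4 - ½*10 = 4 - 5 = -1)
p(j, I) = 7 - I - j (p(j, I) = 7 - (I + j) = 7 + (-I - j) = 7 - I - j)
s(l) = -44*l³/475 (s(l) = (l*(-1/25) + l*(-1/19))*l² = (-l/25 - l/19)*l² = (-44*l/475)*l² = -44*l³/475)
(-35499 + s(B(9, -6)))*(S(105) + p(-23, 60)) = (-35499 - 44/475*(-1)³)*(105 + (7 - 1*60 - 1*(-23))) = (-35499 - 44/475*(-1))*(105 + (7 - 60 + 23)) = (-35499 + 44/475)*(105 - 30) = -16861981/475*75 = -50585943/19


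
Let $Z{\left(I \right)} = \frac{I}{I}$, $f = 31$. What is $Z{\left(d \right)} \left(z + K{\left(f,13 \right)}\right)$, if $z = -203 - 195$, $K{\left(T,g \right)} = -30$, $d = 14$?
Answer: $-428$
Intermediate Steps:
$z = -398$ ($z = -203 - 195 = -398$)
$Z{\left(I \right)} = 1$
$Z{\left(d \right)} \left(z + K{\left(f,13 \right)}\right) = 1 \left(-398 - 30\right) = 1 \left(-428\right) = -428$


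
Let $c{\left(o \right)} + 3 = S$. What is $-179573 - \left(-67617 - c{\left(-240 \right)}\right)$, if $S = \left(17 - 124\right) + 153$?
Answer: $-111913$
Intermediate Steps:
$S = 46$ ($S = -107 + 153 = 46$)
$c{\left(o \right)} = 43$ ($c{\left(o \right)} = -3 + 46 = 43$)
$-179573 - \left(-67617 - c{\left(-240 \right)}\right) = -179573 - \left(-67617 - 43\right) = -179573 - -67660 = -179573 + 67660 = -111913$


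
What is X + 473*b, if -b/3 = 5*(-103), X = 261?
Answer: 731046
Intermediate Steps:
b = 1545 (b = -15*(-103) = -3*(-515) = 1545)
X + 473*b = 261 + 473*1545 = 261 + 730785 = 731046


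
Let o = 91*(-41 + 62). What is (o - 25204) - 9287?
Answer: -32580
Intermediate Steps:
o = 1911 (o = 91*21 = 1911)
(o - 25204) - 9287 = (1911 - 25204) - 9287 = -23293 - 9287 = -32580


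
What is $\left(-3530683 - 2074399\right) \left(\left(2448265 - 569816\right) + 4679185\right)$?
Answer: $-36756076295988$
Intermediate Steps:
$\left(-3530683 - 2074399\right) \left(\left(2448265 - 569816\right) + 4679185\right) = - 5605082 \left(\left(2448265 - 569816\right) + 4679185\right) = - 5605082 \left(1878449 + 4679185\right) = \left(-5605082\right) 6557634 = -36756076295988$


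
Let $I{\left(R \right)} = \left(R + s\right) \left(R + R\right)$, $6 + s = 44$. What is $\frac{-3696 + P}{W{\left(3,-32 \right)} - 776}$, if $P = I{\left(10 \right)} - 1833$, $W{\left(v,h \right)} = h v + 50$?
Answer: $\frac{1523}{274} \approx 5.5584$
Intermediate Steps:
$s = 38$ ($s = -6 + 44 = 38$)
$W{\left(v,h \right)} = 50 + h v$
$I{\left(R \right)} = 2 R \left(38 + R\right)$ ($I{\left(R \right)} = \left(R + 38\right) \left(R + R\right) = \left(38 + R\right) 2 R = 2 R \left(38 + R\right)$)
$P = -873$ ($P = 2 \cdot 10 \left(38 + 10\right) - 1833 = 2 \cdot 10 \cdot 48 - 1833 = 960 - 1833 = -873$)
$\frac{-3696 + P}{W{\left(3,-32 \right)} - 776} = \frac{-3696 - 873}{\left(50 - 96\right) - 776} = - \frac{4569}{\left(50 - 96\right) - 776} = - \frac{4569}{-46 - 776} = - \frac{4569}{-822} = \left(-4569\right) \left(- \frac{1}{822}\right) = \frac{1523}{274}$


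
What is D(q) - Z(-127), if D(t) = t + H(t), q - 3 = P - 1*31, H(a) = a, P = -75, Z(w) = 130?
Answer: -336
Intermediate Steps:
q = -103 (q = 3 + (-75 - 1*31) = 3 + (-75 - 31) = 3 - 106 = -103)
D(t) = 2*t (D(t) = t + t = 2*t)
D(q) - Z(-127) = 2*(-103) - 1*130 = -206 - 130 = -336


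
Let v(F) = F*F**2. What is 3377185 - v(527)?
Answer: -142985998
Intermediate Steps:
v(F) = F**3
3377185 - v(527) = 3377185 - 1*527**3 = 3377185 - 1*146363183 = 3377185 - 146363183 = -142985998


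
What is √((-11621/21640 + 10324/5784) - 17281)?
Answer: I*√1057471383325452690/7822860 ≈ 131.45*I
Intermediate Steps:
√((-11621/21640 + 10324/5784) - 17281) = √((-11621*1/21640 + 10324*(1/5784)) - 17281) = √((-11621/21640 + 2581/1446) - 17281) = √(19524437/15645720 - 17281) = √(-270354162883/15645720) = I*√1057471383325452690/7822860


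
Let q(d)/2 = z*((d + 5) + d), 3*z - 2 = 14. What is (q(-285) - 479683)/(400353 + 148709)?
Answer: -76691/86694 ≈ -0.88462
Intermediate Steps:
z = 16/3 (z = ⅔ + (⅓)*14 = ⅔ + 14/3 = 16/3 ≈ 5.3333)
q(d) = 160/3 + 64*d/3 (q(d) = 2*(16*((d + 5) + d)/3) = 2*(16*((5 + d) + d)/3) = 2*(16*(5 + 2*d)/3) = 2*(80/3 + 32*d/3) = 160/3 + 64*d/3)
(q(-285) - 479683)/(400353 + 148709) = ((160/3 + (64/3)*(-285)) - 479683)/(400353 + 148709) = ((160/3 - 6080) - 479683)/549062 = (-18080/3 - 479683)*(1/549062) = -1457129/3*1/549062 = -76691/86694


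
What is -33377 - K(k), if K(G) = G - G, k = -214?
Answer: -33377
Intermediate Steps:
K(G) = 0
-33377 - K(k) = -33377 - 1*0 = -33377 + 0 = -33377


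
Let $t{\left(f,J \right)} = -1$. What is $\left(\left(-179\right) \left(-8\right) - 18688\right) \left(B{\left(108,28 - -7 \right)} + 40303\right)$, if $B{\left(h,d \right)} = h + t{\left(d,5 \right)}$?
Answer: $-697314960$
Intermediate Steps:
$B{\left(h,d \right)} = -1 + h$ ($B{\left(h,d \right)} = h - 1 = -1 + h$)
$\left(\left(-179\right) \left(-8\right) - 18688\right) \left(B{\left(108,28 - -7 \right)} + 40303\right) = \left(\left(-179\right) \left(-8\right) - 18688\right) \left(\left(-1 + 108\right) + 40303\right) = \left(1432 - 18688\right) \left(107 + 40303\right) = \left(-17256\right) 40410 = -697314960$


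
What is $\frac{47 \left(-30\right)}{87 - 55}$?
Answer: $- \frac{705}{16} \approx -44.063$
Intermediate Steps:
$\frac{47 \left(-30\right)}{87 - 55} = - \frac{1410}{32} = \left(-1410\right) \frac{1}{32} = - \frac{705}{16}$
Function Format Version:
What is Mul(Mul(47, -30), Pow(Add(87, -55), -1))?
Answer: Rational(-705, 16) ≈ -44.063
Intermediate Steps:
Mul(Mul(47, -30), Pow(Add(87, -55), -1)) = Mul(-1410, Pow(32, -1)) = Mul(-1410, Rational(1, 32)) = Rational(-705, 16)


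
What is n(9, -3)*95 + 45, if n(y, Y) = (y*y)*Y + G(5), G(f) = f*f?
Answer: -20665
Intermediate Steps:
G(f) = f²
n(y, Y) = 25 + Y*y² (n(y, Y) = (y*y)*Y + 5² = y²*Y + 25 = Y*y² + 25 = 25 + Y*y²)
n(9, -3)*95 + 45 = (25 - 3*9²)*95 + 45 = (25 - 3*81)*95 + 45 = (25 - 243)*95 + 45 = -218*95 + 45 = -20710 + 45 = -20665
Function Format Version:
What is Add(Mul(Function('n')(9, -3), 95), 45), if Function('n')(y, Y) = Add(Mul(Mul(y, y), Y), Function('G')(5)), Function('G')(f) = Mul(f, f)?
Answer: -20665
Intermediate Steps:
Function('G')(f) = Pow(f, 2)
Function('n')(y, Y) = Add(25, Mul(Y, Pow(y, 2))) (Function('n')(y, Y) = Add(Mul(Mul(y, y), Y), Pow(5, 2)) = Add(Mul(Pow(y, 2), Y), 25) = Add(Mul(Y, Pow(y, 2)), 25) = Add(25, Mul(Y, Pow(y, 2))))
Add(Mul(Function('n')(9, -3), 95), 45) = Add(Mul(Add(25, Mul(-3, Pow(9, 2))), 95), 45) = Add(Mul(Add(25, Mul(-3, 81)), 95), 45) = Add(Mul(Add(25, -243), 95), 45) = Add(Mul(-218, 95), 45) = Add(-20710, 45) = -20665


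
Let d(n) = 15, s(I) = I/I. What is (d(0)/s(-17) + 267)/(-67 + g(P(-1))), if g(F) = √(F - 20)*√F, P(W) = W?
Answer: -9447/2234 + 141*√21/2234 ≈ -3.9395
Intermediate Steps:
s(I) = 1
g(F) = √F*√(-20 + F) (g(F) = √(-20 + F)*√F = √F*√(-20 + F))
(d(0)/s(-17) + 267)/(-67 + g(P(-1))) = (15/1 + 267)/(-67 + √(-1)*√(-20 - 1)) = (15*1 + 267)/(-67 + I*√(-21)) = (15 + 267)/(-67 + I*(I*√21)) = 282/(-67 - √21)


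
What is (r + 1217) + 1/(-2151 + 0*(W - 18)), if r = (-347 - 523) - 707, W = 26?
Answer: -774361/2151 ≈ -360.00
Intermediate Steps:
r = -1577 (r = -870 - 707 = -1577)
(r + 1217) + 1/(-2151 + 0*(W - 18)) = (-1577 + 1217) + 1/(-2151 + 0*(26 - 18)) = -360 + 1/(-2151 + 0*8) = -360 + 1/(-2151 + 0) = -360 + 1/(-2151) = -360 - 1/2151 = -774361/2151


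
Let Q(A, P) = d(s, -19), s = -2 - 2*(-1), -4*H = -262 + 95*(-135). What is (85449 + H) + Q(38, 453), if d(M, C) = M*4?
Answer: 354883/4 ≈ 88721.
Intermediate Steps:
H = 13087/4 (H = -(-262 + 95*(-135))/4 = -(-262 - 12825)/4 = -¼*(-13087) = 13087/4 ≈ 3271.8)
s = 0 (s = -2 + 2 = 0)
d(M, C) = 4*M
Q(A, P) = 0 (Q(A, P) = 4*0 = 0)
(85449 + H) + Q(38, 453) = (85449 + 13087/4) + 0 = 354883/4 + 0 = 354883/4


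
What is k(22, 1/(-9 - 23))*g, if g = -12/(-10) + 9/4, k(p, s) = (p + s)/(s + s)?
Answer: -48507/40 ≈ -1212.7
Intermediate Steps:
k(p, s) = (p + s)/(2*s) (k(p, s) = (p + s)/((2*s)) = (p + s)*(1/(2*s)) = (p + s)/(2*s))
g = 69/20 (g = -12*(-⅒) + 9*(¼) = 6/5 + 9/4 = 69/20 ≈ 3.4500)
k(22, 1/(-9 - 23))*g = ((22 + 1/(-9 - 23))/(2*(1/(-9 - 23))))*(69/20) = ((22 + 1/(-32))/(2*(1/(-32))))*(69/20) = ((22 - 1/32)/(2*(-1/32)))*(69/20) = ((½)*(-32)*(703/32))*(69/20) = -703/2*69/20 = -48507/40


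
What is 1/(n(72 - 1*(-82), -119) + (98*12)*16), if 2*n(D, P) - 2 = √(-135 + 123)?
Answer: 18817/354079492 - I*√3/354079492 ≈ 5.3143e-5 - 4.8917e-9*I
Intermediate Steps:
n(D, P) = 1 + I*√3 (n(D, P) = 1 + √(-135 + 123)/2 = 1 + √(-12)/2 = 1 + (2*I*√3)/2 = 1 + I*√3)
1/(n(72 - 1*(-82), -119) + (98*12)*16) = 1/((1 + I*√3) + (98*12)*16) = 1/((1 + I*√3) + 1176*16) = 1/((1 + I*√3) + 18816) = 1/(18817 + I*√3)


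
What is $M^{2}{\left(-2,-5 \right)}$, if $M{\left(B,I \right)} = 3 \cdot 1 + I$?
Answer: $4$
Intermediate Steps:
$M{\left(B,I \right)} = 3 + I$
$M^{2}{\left(-2,-5 \right)} = \left(3 - 5\right)^{2} = \left(-2\right)^{2} = 4$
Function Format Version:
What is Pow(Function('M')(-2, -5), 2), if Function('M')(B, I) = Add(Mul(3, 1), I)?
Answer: 4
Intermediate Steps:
Function('M')(B, I) = Add(3, I)
Pow(Function('M')(-2, -5), 2) = Pow(Add(3, -5), 2) = Pow(-2, 2) = 4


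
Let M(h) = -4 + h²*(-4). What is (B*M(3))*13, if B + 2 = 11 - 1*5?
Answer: -2080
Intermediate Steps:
B = 4 (B = -2 + (11 - 1*5) = -2 + (11 - 5) = -2 + 6 = 4)
M(h) = -4 - 4*h²
(B*M(3))*13 = (4*(-4 - 4*3²))*13 = (4*(-4 - 4*9))*13 = (4*(-4 - 36))*13 = (4*(-40))*13 = -160*13 = -2080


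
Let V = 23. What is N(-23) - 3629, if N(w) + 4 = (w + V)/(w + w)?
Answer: -3633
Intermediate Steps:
N(w) = -4 + (23 + w)/(2*w) (N(w) = -4 + (w + 23)/(w + w) = -4 + (23 + w)/((2*w)) = -4 + (23 + w)*(1/(2*w)) = -4 + (23 + w)/(2*w))
N(-23) - 3629 = (½)*(23 - 7*(-23))/(-23) - 3629 = (½)*(-1/23)*(23 + 161) - 3629 = (½)*(-1/23)*184 - 3629 = -4 - 3629 = -3633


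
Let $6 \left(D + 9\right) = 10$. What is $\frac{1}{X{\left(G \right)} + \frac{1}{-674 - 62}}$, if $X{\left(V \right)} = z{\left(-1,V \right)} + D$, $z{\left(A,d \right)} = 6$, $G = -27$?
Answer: $- \frac{2208}{2947} \approx -0.74924$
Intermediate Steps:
$D = - \frac{22}{3}$ ($D = -9 + \frac{1}{6} \cdot 10 = -9 + \frac{5}{3} = - \frac{22}{3} \approx -7.3333$)
$X{\left(V \right)} = - \frac{4}{3}$ ($X{\left(V \right)} = 6 - \frac{22}{3} = - \frac{4}{3}$)
$\frac{1}{X{\left(G \right)} + \frac{1}{-674 - 62}} = \frac{1}{- \frac{4}{3} + \frac{1}{-674 - 62}} = \frac{1}{- \frac{4}{3} + \frac{1}{-736}} = \frac{1}{- \frac{4}{3} - \frac{1}{736}} = \frac{1}{- \frac{2947}{2208}} = - \frac{2208}{2947}$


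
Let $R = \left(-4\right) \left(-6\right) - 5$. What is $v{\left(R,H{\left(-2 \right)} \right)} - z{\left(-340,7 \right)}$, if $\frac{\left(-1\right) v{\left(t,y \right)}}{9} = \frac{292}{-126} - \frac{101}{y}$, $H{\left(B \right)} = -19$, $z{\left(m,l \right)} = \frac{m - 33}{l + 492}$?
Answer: $- \frac{1741302}{66367} \approx -26.237$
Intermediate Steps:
$z{\left(m,l \right)} = \frac{-33 + m}{492 + l}$
$R = 19$ ($R = 24 - 5 = 19$)
$v{\left(t,y \right)} = \frac{146}{7} + \frac{909}{y}$ ($v{\left(t,y \right)} = - 9 \left(\frac{292}{-126} - \frac{101}{y}\right) = - 9 \left(292 \left(- \frac{1}{126}\right) - \frac{101}{y}\right) = - 9 \left(- \frac{146}{63} - \frac{101}{y}\right) = \frac{146}{7} + \frac{909}{y}$)
$v{\left(R,H{\left(-2 \right)} \right)} - z{\left(-340,7 \right)} = \left(\frac{146}{7} + \frac{909}{-19}\right) - \frac{-33 - 340}{492 + 7} = \left(\frac{146}{7} + 909 \left(- \frac{1}{19}\right)\right) - \frac{1}{499} \left(-373\right) = \left(\frac{146}{7} - \frac{909}{19}\right) - \frac{1}{499} \left(-373\right) = - \frac{3589}{133} - - \frac{373}{499} = - \frac{3589}{133} + \frac{373}{499} = - \frac{1741302}{66367}$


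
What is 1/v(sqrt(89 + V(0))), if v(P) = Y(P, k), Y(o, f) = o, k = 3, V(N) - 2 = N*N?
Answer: sqrt(91)/91 ≈ 0.10483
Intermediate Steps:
V(N) = 2 + N**2 (V(N) = 2 + N*N = 2 + N**2)
v(P) = P
1/v(sqrt(89 + V(0))) = 1/(sqrt(89 + (2 + 0**2))) = 1/(sqrt(89 + (2 + 0))) = 1/(sqrt(89 + 2)) = 1/(sqrt(91)) = sqrt(91)/91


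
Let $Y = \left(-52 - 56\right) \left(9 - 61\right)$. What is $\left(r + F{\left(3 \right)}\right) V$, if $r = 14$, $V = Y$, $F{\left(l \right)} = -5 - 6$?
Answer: $16848$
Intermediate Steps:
$F{\left(l \right)} = -11$ ($F{\left(l \right)} = -5 - 6 = -11$)
$Y = 5616$ ($Y = \left(-108\right) \left(-52\right) = 5616$)
$V = 5616$
$\left(r + F{\left(3 \right)}\right) V = \left(14 - 11\right) 5616 = 3 \cdot 5616 = 16848$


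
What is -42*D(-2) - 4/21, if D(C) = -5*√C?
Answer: -4/21 + 210*I*√2 ≈ -0.19048 + 296.98*I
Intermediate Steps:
-42*D(-2) - 4/21 = -(-210)*√(-2) - 4/21 = -(-210)*I*√2 - 4*1/21 = -(-210)*I*√2 - 4/21 = 210*I*√2 - 4/21 = -4/21 + 210*I*√2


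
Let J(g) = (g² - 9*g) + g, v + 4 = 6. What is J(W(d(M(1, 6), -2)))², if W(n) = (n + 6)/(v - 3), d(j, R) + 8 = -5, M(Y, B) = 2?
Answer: 49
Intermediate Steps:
v = 2 (v = -4 + 6 = 2)
d(j, R) = -13 (d(j, R) = -8 - 5 = -13)
W(n) = -6 - n (W(n) = (n + 6)/(2 - 3) = (6 + n)/(-1) = (6 + n)*(-1) = -6 - n)
J(g) = g² - 8*g
J(W(d(M(1, 6), -2)))² = ((-6 - 1*(-13))*(-8 + (-6 - 1*(-13))))² = ((-6 + 13)*(-8 + (-6 + 13)))² = (7*(-8 + 7))² = (7*(-1))² = (-7)² = 49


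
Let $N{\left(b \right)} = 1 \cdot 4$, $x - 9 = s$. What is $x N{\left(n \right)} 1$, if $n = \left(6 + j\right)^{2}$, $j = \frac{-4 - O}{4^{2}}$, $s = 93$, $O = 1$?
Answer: $408$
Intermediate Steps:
$x = 102$ ($x = 9 + 93 = 102$)
$j = - \frac{5}{16}$ ($j = \frac{-4 - 1}{4^{2}} = \frac{-4 - 1}{16} = \left(-5\right) \frac{1}{16} = - \frac{5}{16} \approx -0.3125$)
$n = \frac{8281}{256}$ ($n = \left(6 - \frac{5}{16}\right)^{2} = \left(\frac{91}{16}\right)^{2} = \frac{8281}{256} \approx 32.348$)
$N{\left(b \right)} = 4$
$x N{\left(n \right)} 1 = 102 \cdot 4 \cdot 1 = 408 \cdot 1 = 408$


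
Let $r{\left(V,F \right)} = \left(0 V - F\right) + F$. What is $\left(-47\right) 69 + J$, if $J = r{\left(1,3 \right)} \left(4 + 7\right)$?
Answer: $-3243$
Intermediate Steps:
$r{\left(V,F \right)} = 0$ ($r{\left(V,F \right)} = \left(0 - F\right) + F = - F + F = 0$)
$J = 0$ ($J = 0 \left(4 + 7\right) = 0 \cdot 11 = 0$)
$\left(-47\right) 69 + J = \left(-47\right) 69 + 0 = -3243 + 0 = -3243$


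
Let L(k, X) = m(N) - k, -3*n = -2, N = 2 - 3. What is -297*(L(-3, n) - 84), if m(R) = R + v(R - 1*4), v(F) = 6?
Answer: 22572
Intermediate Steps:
N = -1
n = ⅔ (n = -⅓*(-2) = ⅔ ≈ 0.66667)
m(R) = 6 + R (m(R) = R + 6 = 6 + R)
L(k, X) = 5 - k (L(k, X) = (6 - 1) - k = 5 - k)
-297*(L(-3, n) - 84) = -297*((5 - 1*(-3)) - 84) = -297*((5 + 3) - 84) = -297*(8 - 84) = -297*(-76) = 22572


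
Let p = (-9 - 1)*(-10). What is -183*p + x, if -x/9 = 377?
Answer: -21693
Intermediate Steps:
x = -3393 (x = -9*377 = -3393)
p = 100 (p = -10*(-10) = 100)
-183*p + x = -183*100 - 3393 = -18300 - 3393 = -21693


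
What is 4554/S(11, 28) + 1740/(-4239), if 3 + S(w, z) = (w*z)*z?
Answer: 1434622/12181473 ≈ 0.11777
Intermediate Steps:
S(w, z) = -3 + w*z**2 (S(w, z) = -3 + (w*z)*z = -3 + w*z**2)
4554/S(11, 28) + 1740/(-4239) = 4554/(-3 + 11*28**2) + 1740/(-4239) = 4554/(-3 + 11*784) + 1740*(-1/4239) = 4554/(-3 + 8624) - 580/1413 = 4554/8621 - 580/1413 = 1434622/12181473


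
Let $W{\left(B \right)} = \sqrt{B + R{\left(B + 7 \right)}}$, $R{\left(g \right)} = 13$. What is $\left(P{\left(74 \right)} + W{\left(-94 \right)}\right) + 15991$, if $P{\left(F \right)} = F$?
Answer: $16065 + 9 i \approx 16065.0 + 9.0 i$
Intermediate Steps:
$W{\left(B \right)} = \sqrt{13 + B}$ ($W{\left(B \right)} = \sqrt{B + 13} = \sqrt{13 + B}$)
$\left(P{\left(74 \right)} + W{\left(-94 \right)}\right) + 15991 = \left(74 + \sqrt{13 - 94}\right) + 15991 = \left(74 + \sqrt{-81}\right) + 15991 = \left(74 + 9 i\right) + 15991 = 16065 + 9 i$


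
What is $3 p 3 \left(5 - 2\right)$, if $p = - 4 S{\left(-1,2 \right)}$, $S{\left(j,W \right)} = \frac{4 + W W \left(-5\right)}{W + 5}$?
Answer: $\frac{1728}{7} \approx 246.86$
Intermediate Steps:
$S{\left(j,W \right)} = \frac{4 - 5 W^{2}}{5 + W}$ ($S{\left(j,W \right)} = \frac{4 + W^{2} \left(-5\right)}{5 + W} = \frac{4 - 5 W^{2}}{5 + W}$)
$p = \frac{64}{7}$ ($p = - 4 \frac{4 - 5 \cdot 2^{2}}{5 + 2} = - 4 \frac{4 - 20}{7} = - 4 \cdot \frac{1}{7} \left(-16\right) = \left(-4\right) \left(- \frac{16}{7}\right) = \frac{64}{7} \approx 9.1429$)
$3 p 3 \left(5 - 2\right) = 3 \cdot \frac{64}{7} \cdot 3 \left(5 - 2\right) = \frac{192 \cdot 3 \cdot 3}{7} = \frac{192}{7} \cdot 9 = \frac{1728}{7}$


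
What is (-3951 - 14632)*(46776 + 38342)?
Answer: -1581747794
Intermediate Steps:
(-3951 - 14632)*(46776 + 38342) = -18583*85118 = -1581747794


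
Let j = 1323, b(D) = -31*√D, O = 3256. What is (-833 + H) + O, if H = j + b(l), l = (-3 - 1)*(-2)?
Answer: 3746 - 62*√2 ≈ 3658.3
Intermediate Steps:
l = 8 (l = -4*(-2) = 8)
H = 1323 - 62*√2 ≈ 1235.3
(-833 + H) + O = (-833 + (1323 - 62*√2)) + 3256 = (490 - 62*√2) + 3256 = 3746 - 62*√2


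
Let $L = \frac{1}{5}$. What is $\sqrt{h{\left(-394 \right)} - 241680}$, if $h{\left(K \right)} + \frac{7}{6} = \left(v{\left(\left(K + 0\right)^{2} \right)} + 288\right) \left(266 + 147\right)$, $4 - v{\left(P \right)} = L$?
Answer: $\frac{i \sqrt{109050990}}{30} \approx 348.09 i$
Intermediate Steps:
$L = \frac{1}{5} \approx 0.2$
$v{\left(P \right)} = \frac{19}{5}$ ($v{\left(P \right)} = 4 - \frac{1}{5} = \frac{19}{5}$)
$h{\left(K \right)} = \frac{3615367}{30}$ ($h{\left(K \right)} = - \frac{7}{6} + \left(\frac{19}{5} + 288\right) \left(266 + 147\right) = - \frac{7}{6} + \frac{1459}{5} \cdot 413 = - \frac{7}{6} + \frac{602567}{5} = \frac{3615367}{30}$)
$\sqrt{h{\left(-394 \right)} - 241680} = \sqrt{\frac{3615367}{30} - 241680} = \sqrt{- \frac{3635033}{30}} = \frac{i \sqrt{109050990}}{30}$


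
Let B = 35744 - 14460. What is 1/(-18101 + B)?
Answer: 1/3183 ≈ 0.00031417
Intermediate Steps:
B = 21284
1/(-18101 + B) = 1/(-18101 + 21284) = 1/3183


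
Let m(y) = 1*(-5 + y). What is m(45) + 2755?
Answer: 2795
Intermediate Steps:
m(y) = -5 + y
m(45) + 2755 = (-5 + 45) + 2755 = 40 + 2755 = 2795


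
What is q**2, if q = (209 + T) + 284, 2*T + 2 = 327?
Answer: 1718721/4 ≈ 4.2968e+5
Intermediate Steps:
T = 325/2 (T = -1 + (1/2)*327 = -1 + 327/2 = 325/2 ≈ 162.50)
q = 1311/2 (q = (209 + 325/2) + 284 = 743/2 + 284 = 1311/2 ≈ 655.50)
q**2 = (1311/2)**2 = 1718721/4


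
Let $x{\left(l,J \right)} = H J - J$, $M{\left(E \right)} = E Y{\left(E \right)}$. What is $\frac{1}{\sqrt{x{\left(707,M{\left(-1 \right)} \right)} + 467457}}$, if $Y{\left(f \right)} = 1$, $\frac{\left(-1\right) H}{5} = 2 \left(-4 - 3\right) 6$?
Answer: $\frac{\sqrt{467038}}{467038} \approx 0.0014633$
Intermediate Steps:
$H = 420$ ($H = - 5 \cdot 2 \left(-4 - 3\right) 6 = - 5 \cdot 2 \left(-7\right) 6 = - 5 \left(\left(-14\right) 6\right) = \left(-5\right) \left(-84\right) = 420$)
$M{\left(E \right)} = E$ ($M{\left(E \right)} = E 1 = E$)
$x{\left(l,J \right)} = 419 J$ ($x{\left(l,J \right)} = 420 J - J = 419 J$)
$\frac{1}{\sqrt{x{\left(707,M{\left(-1 \right)} \right)} + 467457}} = \frac{1}{\sqrt{419 \left(-1\right) + 467457}} = \frac{1}{\sqrt{-419 + 467457}} = \frac{1}{\sqrt{467038}} = \frac{\sqrt{467038}}{467038}$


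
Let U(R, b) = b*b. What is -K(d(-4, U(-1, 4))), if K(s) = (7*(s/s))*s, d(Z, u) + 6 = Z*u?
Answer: 490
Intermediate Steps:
U(R, b) = b²
d(Z, u) = -6 + Z*u
K(s) = 7*s (K(s) = (7*1)*s = 7*s)
-K(d(-4, U(-1, 4))) = -7*(-6 - 4*4²) = -7*(-6 - 4*16) = -7*(-6 - 64) = -7*(-70) = -1*(-490) = 490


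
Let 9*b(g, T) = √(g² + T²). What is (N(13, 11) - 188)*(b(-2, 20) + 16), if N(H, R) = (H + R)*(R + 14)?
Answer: 6592 + 824*√101/9 ≈ 7512.1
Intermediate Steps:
N(H, R) = (14 + R)*(H + R) (N(H, R) = (H + R)*(14 + R) = (14 + R)*(H + R))
b(g, T) = √(T² + g²)/9 (b(g, T) = √(g² + T²)/9 = √(T² + g²)/9)
(N(13, 11) - 188)*(b(-2, 20) + 16) = ((11² + 14*13 + 14*11 + 13*11) - 188)*(√(20² + (-2)²)/9 + 16) = ((121 + 182 + 154 + 143) - 188)*(√(400 + 4)/9 + 16) = (600 - 188)*(√404/9 + 16) = 412*((2*√101)/9 + 16) = 412*(2*√101/9 + 16) = 412*(16 + 2*√101/9) = 6592 + 824*√101/9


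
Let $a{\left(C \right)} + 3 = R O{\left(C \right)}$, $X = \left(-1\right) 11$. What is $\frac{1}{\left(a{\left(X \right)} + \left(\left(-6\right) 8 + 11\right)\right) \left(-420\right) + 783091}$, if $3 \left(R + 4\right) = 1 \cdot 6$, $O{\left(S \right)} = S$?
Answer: $\frac{1}{790651} \approx 1.2648 \cdot 10^{-6}$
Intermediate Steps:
$R = -2$ ($R = -4 + \frac{1 \cdot 6}{3} = -4 + \frac{1}{3} \cdot 6 = -4 + 2 = -2$)
$X = -11$
$a{\left(C \right)} = -3 - 2 C$
$\frac{1}{\left(a{\left(X \right)} + \left(\left(-6\right) 8 + 11\right)\right) \left(-420\right) + 783091} = \frac{1}{\left(\left(-3 - -22\right) + \left(\left(-6\right) 8 + 11\right)\right) \left(-420\right) + 783091} = \frac{1}{\left(\left(-3 + 22\right) + \left(-48 + 11\right)\right) \left(-420\right) + 783091} = \frac{1}{\left(19 - 37\right) \left(-420\right) + 783091} = \frac{1}{\left(-18\right) \left(-420\right) + 783091} = \frac{1}{7560 + 783091} = \frac{1}{790651}$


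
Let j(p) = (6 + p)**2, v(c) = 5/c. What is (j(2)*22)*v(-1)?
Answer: -7040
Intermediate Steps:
(j(2)*22)*v(-1) = ((6 + 2)**2*22)*(5/(-1)) = (8**2*22)*(5*(-1)) = (64*22)*(-5) = 1408*(-5) = -7040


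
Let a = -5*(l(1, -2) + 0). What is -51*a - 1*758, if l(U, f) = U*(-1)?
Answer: -1013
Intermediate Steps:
l(U, f) = -U
a = 5 (a = -5*(-1*1 + 0) = -5*(-1 + 0) = -5*(-1) = 5)
-51*a - 1*758 = -51*5 - 1*758 = -255 - 758 = -1013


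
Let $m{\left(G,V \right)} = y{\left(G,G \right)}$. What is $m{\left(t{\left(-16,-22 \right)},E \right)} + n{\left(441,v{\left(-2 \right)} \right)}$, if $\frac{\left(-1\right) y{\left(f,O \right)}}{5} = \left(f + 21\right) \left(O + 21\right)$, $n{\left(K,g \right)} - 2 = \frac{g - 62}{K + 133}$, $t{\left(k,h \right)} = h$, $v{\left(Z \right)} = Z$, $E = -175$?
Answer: $- \frac{893}{287} \approx -3.1115$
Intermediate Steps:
$n{\left(K,g \right)} = 2 + \frac{-62 + g}{133 + K}$ ($n{\left(K,g \right)} = 2 + \frac{g - 62}{K + 133} = 2 + \frac{-62 + g}{133 + K}$)
$y{\left(f,O \right)} = - 5 \left(21 + O\right) \left(21 + f\right)$ ($y{\left(f,O \right)} = - 5 \left(f + 21\right) \left(O + 21\right) = - 5 \left(21 + f\right) \left(21 + O\right) = - 5 \left(21 + O\right) \left(21 + f\right)$)
$m{\left(G,V \right)} = -2205 - 210 G - 5 G^{2}$ ($m{\left(G,V \right)} = -2205 - 105 G - 105 G - 5 G G = -2205 - 105 G - 105 G - 5 G^{2} = -2205 - 210 G - 5 G^{2}$)
$m{\left(t{\left(-16,-22 \right)},E \right)} + n{\left(441,v{\left(-2 \right)} \right)} = \left(-2205 - -4620 - 5 \left(-22\right)^{2}\right) + \frac{204 - 2 + 2 \cdot 441}{133 + 441} = \left(-2205 + 4620 - 2420\right) + \frac{204 - 2 + 882}{574} = \left(-2205 + 4620 - 2420\right) + \frac{1}{574} \cdot 1084 = -5 + \frac{542}{287} = - \frac{893}{287}$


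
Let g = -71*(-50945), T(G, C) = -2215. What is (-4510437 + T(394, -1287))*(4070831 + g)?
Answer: -34692934639752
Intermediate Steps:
g = 3617095
(-4510437 + T(394, -1287))*(4070831 + g) = (-4510437 - 2215)*(4070831 + 3617095) = -4512652*7687926 = -34692934639752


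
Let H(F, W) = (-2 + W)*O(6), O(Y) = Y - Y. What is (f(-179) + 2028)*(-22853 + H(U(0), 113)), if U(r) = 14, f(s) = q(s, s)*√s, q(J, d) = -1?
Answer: -46345884 + 22853*I*√179 ≈ -4.6346e+7 + 3.0575e+5*I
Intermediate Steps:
f(s) = -√s
O(Y) = 0
H(F, W) = 0 (H(F, W) = (-2 + W)*0 = 0)
(f(-179) + 2028)*(-22853 + H(U(0), 113)) = (-√(-179) + 2028)*(-22853 + 0) = (-I*√179 + 2028)*(-22853) = (2028 - I*√179)*(-22853) = -46345884 + 22853*I*√179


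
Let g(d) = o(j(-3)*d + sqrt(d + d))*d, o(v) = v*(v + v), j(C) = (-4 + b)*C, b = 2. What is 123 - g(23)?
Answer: -878017 - 12696*sqrt(46) ≈ -9.6413e+5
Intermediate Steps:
j(C) = -2*C (j(C) = (-4 + 2)*C = -2*C)
o(v) = 2*v**2 (o(v) = v*(2*v) = 2*v**2)
g(d) = 2*d*(6*d + sqrt(2)*sqrt(d))**2 (g(d) = (2*((-2*(-3))*d + sqrt(d + d))**2)*d = (2*(6*d + sqrt(2*d))**2)*d = (2*(6*d + sqrt(2)*sqrt(d))**2)*d = 2*d*(6*d + sqrt(2)*sqrt(d))**2)
123 - g(23) = 123 - 2*23*(6*23 + sqrt(2)*sqrt(23))**2 = 123 - 2*23*(138 + sqrt(46))**2 = 123 - 46*(138 + sqrt(46))**2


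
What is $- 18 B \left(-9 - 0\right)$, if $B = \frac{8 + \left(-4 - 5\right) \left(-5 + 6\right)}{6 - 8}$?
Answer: $81$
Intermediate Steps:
$B = \frac{1}{2}$ ($B = \frac{8 - 9}{-2} = \left(8 - 9\right) \left(- \frac{1}{2}\right) = \left(-1\right) \left(- \frac{1}{2}\right) = \frac{1}{2} \approx 0.5$)
$- 18 B \left(-9 - 0\right) = \left(-18\right) \frac{1}{2} \left(-9 - 0\right) = - 9 \left(-9 + 0\right) = \left(-9\right) \left(-9\right) = 81$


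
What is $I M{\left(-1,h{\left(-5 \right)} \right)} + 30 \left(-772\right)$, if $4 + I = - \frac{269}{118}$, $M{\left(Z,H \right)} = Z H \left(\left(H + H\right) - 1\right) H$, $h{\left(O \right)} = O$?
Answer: $- \frac{2936655}{118} \approx -24887.0$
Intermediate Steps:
$M{\left(Z,H \right)} = Z H^{2} \left(-1 + 2 H\right)$ ($M{\left(Z,H \right)} = H Z \left(2 H - 1\right) H = H Z \left(-1 + 2 H\right) H = H Z H \left(-1 + 2 H\right) = Z H^{2} \left(-1 + 2 H\right)$)
$I = - \frac{741}{118}$ ($I = -4 - \frac{269}{118} = - \frac{741}{118} \approx -6.2797$)
$I M{\left(-1,h{\left(-5 \right)} \right)} + 30 \left(-772\right) = - \frac{741 \left(- \left(-5\right)^{2} \left(-1 + 2 \left(-5\right)\right)\right)}{118} + 30 \left(-772\right) = - \frac{741 \left(\left(-1\right) 25 \left(-1 - 10\right)\right)}{118} - 23160 = - \frac{741 \left(\left(-1\right) 25 \left(-11\right)\right)}{118} - 23160 = \left(- \frac{741}{118}\right) 275 - 23160 = - \frac{203775}{118} - 23160 = - \frac{2936655}{118}$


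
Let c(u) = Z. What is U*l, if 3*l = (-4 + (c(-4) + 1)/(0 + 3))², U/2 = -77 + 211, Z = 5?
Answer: 1072/3 ≈ 357.33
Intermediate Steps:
c(u) = 5
U = 268 (U = 2*(-77 + 211) = 2*134 = 268)
l = 4/3 (l = (-4 + (5 + 1)/(0 + 3))²/3 = (-4 + 6/3)²/3 = (-4 + 6*(⅓))²/3 = (-4 + 2)²/3 = (⅓)*(-2)² = (⅓)*4 = 4/3 ≈ 1.3333)
U*l = 268*(4/3) = 1072/3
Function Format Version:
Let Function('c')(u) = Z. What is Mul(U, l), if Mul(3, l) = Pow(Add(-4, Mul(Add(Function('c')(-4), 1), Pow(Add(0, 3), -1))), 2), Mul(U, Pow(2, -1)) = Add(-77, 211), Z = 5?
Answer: Rational(1072, 3) ≈ 357.33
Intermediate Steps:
Function('c')(u) = 5
U = 268 (U = Mul(2, Add(-77, 211)) = Mul(2, 134) = 268)
l = Rational(4, 3) (l = Mul(Rational(1, 3), Pow(Add(-4, Mul(Add(5, 1), Pow(Add(0, 3), -1))), 2)) = Mul(Rational(1, 3), Pow(Add(-4, Mul(6, Pow(3, -1))), 2)) = Mul(Rational(1, 3), Pow(Add(-4, Mul(6, Rational(1, 3))), 2)) = Mul(Rational(1, 3), Pow(Add(-4, 2), 2)) = Mul(Rational(1, 3), Pow(-2, 2)) = Mul(Rational(1, 3), 4) = Rational(4, 3) ≈ 1.3333)
Mul(U, l) = Mul(268, Rational(4, 3)) = Rational(1072, 3)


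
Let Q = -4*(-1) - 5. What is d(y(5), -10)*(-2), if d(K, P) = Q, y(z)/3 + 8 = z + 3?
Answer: 2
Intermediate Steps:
y(z) = -15 + 3*z (y(z) = -24 + 3*(z + 3) = -24 + 3*(3 + z) = -24 + (9 + 3*z) = -15 + 3*z)
Q = -1 (Q = 4 - 5 = -1)
d(K, P) = -1
d(y(5), -10)*(-2) = -1*(-2) = 2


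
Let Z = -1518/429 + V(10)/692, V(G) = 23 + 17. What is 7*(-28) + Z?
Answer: -448632/2249 ≈ -199.48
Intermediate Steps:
V(G) = 40
Z = -7828/2249 (Z = -1518/429 + 40/692 = -1518*1/429 + 40*(1/692) = -46/13 + 10/173 = -7828/2249 ≈ -3.4807)
7*(-28) + Z = 7*(-28) - 7828/2249 = -196 - 7828/2249 = -448632/2249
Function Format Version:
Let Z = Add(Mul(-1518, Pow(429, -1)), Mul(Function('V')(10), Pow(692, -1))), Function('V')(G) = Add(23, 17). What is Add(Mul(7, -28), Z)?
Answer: Rational(-448632, 2249) ≈ -199.48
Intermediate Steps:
Function('V')(G) = 40
Z = Rational(-7828, 2249) (Z = Add(Mul(-1518, Pow(429, -1)), Mul(40, Pow(692, -1))) = Add(Mul(-1518, Rational(1, 429)), Mul(40, Rational(1, 692))) = Add(Rational(-46, 13), Rational(10, 173)) = Rational(-7828, 2249) ≈ -3.4807)
Add(Mul(7, -28), Z) = Add(Mul(7, -28), Rational(-7828, 2249)) = Add(-196, Rational(-7828, 2249)) = Rational(-448632, 2249)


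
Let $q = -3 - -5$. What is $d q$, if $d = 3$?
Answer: $6$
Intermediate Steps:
$q = 2$ ($q = -3 + 5 = 2$)
$d q = 3 \cdot 2 = 6$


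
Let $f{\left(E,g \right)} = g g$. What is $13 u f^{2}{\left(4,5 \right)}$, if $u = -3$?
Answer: $-24375$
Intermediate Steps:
$f{\left(E,g \right)} = g^{2}$
$13 u f^{2}{\left(4,5 \right)} = 13 \left(-3\right) \left(5^{2}\right)^{2} = - 39 \cdot 25^{2} = \left(-39\right) 625 = -24375$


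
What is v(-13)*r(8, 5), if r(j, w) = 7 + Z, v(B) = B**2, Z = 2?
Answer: 1521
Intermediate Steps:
r(j, w) = 9 (r(j, w) = 7 + 2 = 9)
v(-13)*r(8, 5) = (-13)**2*9 = 169*9 = 1521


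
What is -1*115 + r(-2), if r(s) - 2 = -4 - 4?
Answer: -121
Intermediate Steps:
r(s) = -6 (r(s) = 2 + (-4 - 4) = 2 - 8 = -6)
-1*115 + r(-2) = -1*115 - 6 = -115 - 6 = -121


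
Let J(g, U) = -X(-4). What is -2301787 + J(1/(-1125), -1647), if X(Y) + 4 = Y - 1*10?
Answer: -2301769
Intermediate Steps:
X(Y) = -14 + Y (X(Y) = -4 + (Y - 1*10) = -4 + (Y - 10) = -4 + (-10 + Y) = -14 + Y)
J(g, U) = 18 (J(g, U) = -(-14 - 4) = -1*(-18) = 18)
-2301787 + J(1/(-1125), -1647) = -2301787 + 18 = -2301769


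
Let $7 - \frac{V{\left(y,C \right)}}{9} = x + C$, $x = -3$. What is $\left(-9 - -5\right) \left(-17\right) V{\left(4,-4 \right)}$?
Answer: $8568$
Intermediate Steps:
$V{\left(y,C \right)} = 90 - 9 C$ ($V{\left(y,C \right)} = 63 - 9 \left(-3 + C\right) = 63 - \left(-27 + 9 C\right) = 90 - 9 C$)
$\left(-9 - -5\right) \left(-17\right) V{\left(4,-4 \right)} = \left(-9 - -5\right) \left(-17\right) \left(90 - -36\right) = \left(-9 + 5\right) \left(-17\right) \left(90 + 36\right) = \left(-4\right) \left(-17\right) 126 = 68 \cdot 126 = 8568$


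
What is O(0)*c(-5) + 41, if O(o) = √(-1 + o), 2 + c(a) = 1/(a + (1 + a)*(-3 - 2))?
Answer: 41 - 29*I/15 ≈ 41.0 - 1.9333*I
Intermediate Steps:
c(a) = -2 + 1/(-5 - 4*a) (c(a) = -2 + 1/(a + (1 + a)*(-3 - 2)) = -2 + 1/(a + (1 + a)*(-5)) = -2 + 1/(a + (-5 - 5*a)) = -2 + 1/(-5 - 4*a))
O(0)*c(-5) + 41 = √(-1 + 0)*((-11 - 8*(-5))/(5 + 4*(-5))) + 41 = √(-1)*((-11 + 40)/(5 - 20)) + 41 = I*(29/(-15)) + 41 = I*(-1/15*29) + 41 = I*(-29/15) + 41 = -29*I/15 + 41 = 41 - 29*I/15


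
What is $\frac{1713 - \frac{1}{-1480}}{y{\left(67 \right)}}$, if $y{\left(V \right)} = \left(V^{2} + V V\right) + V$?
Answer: $\frac{2535241}{13386600} \approx 0.18939$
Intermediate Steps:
$y{\left(V \right)} = V + 2 V^{2}$ ($y{\left(V \right)} = \left(V^{2} + V^{2}\right) + V = 2 V^{2} + V = V + 2 V^{2}$)
$\frac{1713 - \frac{1}{-1480}}{y{\left(67 \right)}} = \frac{1713 - \frac{1}{-1480}}{67 \left(1 + 2 \cdot 67\right)} = \frac{1713 - - \frac{1}{1480}}{67 \left(1 + 134\right)} = \frac{1713 + \frac{1}{1480}}{67 \cdot 135} = \frac{2535241}{1480 \cdot 9045} = \frac{2535241}{1480} \cdot \frac{1}{9045} = \frac{2535241}{13386600}$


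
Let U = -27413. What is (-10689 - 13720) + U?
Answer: -51822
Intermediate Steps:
(-10689 - 13720) + U = (-10689 - 13720) - 27413 = -24409 - 27413 = -51822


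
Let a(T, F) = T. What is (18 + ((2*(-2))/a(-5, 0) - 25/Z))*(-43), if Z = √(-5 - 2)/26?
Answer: -4042/5 - 27950*I*√7/7 ≈ -808.4 - 10564.0*I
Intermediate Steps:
Z = I*√7/26 (Z = √(-7)*(1/26) = (I*√7)*(1/26) = I*√7/26 ≈ 0.10176*I)
(18 + ((2*(-2))/a(-5, 0) - 25/Z))*(-43) = (18 + ((2*(-2))/(-5) - 25*(-26*I*√7/7)))*(-43) = (18 + (-4*(-⅕) - (-650)*I*√7/7))*(-43) = (18 + (⅘ + 650*I*√7/7))*(-43) = (94/5 + 650*I*√7/7)*(-43) = -4042/5 - 27950*I*√7/7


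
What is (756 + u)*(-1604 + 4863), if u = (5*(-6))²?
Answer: 5396904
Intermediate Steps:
u = 900 (u = (-30)² = 900)
(756 + u)*(-1604 + 4863) = (756 + 900)*(-1604 + 4863) = 1656*3259 = 5396904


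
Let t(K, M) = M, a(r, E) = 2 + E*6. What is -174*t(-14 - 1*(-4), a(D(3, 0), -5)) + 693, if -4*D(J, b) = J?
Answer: 5565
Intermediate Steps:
D(J, b) = -J/4
a(r, E) = 2 + 6*E
-174*t(-14 - 1*(-4), a(D(3, 0), -5)) + 693 = -174*(2 + 6*(-5)) + 693 = -174*(2 - 30) + 693 = -174*(-28) + 693 = 4872 + 693 = 5565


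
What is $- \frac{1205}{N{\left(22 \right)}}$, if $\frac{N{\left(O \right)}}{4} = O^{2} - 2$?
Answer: $- \frac{5}{8} \approx -0.625$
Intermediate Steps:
$N{\left(O \right)} = -8 + 4 O^{2}$ ($N{\left(O \right)} = 4 \left(O^{2} - 2\right) = 4 \left(-2 + O^{2}\right) = -8 + 4 O^{2}$)
$- \frac{1205}{N{\left(22 \right)}} = - \frac{1205}{-8 + 4 \cdot 22^{2}} = - \frac{1205}{-8 + 4 \cdot 484} = - \frac{1205}{-8 + 1936} = - \frac{1205}{1928} = \left(-1205\right) \frac{1}{1928} = - \frac{5}{8}$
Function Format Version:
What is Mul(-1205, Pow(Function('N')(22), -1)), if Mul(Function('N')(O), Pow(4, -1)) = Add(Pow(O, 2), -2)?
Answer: Rational(-5, 8) ≈ -0.62500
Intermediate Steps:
Function('N')(O) = Add(-8, Mul(4, Pow(O, 2))) (Function('N')(O) = Mul(4, Add(Pow(O, 2), -2)) = Mul(4, Add(-2, Pow(O, 2))) = Add(-8, Mul(4, Pow(O, 2))))
Mul(-1205, Pow(Function('N')(22), -1)) = Mul(-1205, Pow(Add(-8, Mul(4, Pow(22, 2))), -1)) = Mul(-1205, Pow(Add(-8, Mul(4, 484)), -1)) = Mul(-1205, Pow(Add(-8, 1936), -1)) = Mul(-1205, Pow(1928, -1)) = Mul(-1205, Rational(1, 1928)) = Rational(-5, 8)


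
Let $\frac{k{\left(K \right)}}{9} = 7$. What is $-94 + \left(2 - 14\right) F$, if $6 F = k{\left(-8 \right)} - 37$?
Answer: $-146$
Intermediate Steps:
$k{\left(K \right)} = 63$ ($k{\left(K \right)} = 9 \cdot 7 = 63$)
$F = \frac{13}{3}$ ($F = \frac{63 - 37}{6} = \frac{1}{6} \cdot 26 = \frac{13}{3} \approx 4.3333$)
$-94 + \left(2 - 14\right) F = -94 + \left(2 - 14\right) \frac{13}{3} = -94 - 52 = -146$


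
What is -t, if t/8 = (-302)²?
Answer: -729632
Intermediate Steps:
t = 729632 (t = 8*(-302)² = 8*91204 = 729632)
-t = -1*729632 = -729632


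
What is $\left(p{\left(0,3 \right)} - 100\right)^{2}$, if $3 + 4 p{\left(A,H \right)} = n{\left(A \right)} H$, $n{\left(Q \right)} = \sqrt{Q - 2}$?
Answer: $\frac{162391}{16} - \frac{1209 i \sqrt{2}}{8} \approx 10149.0 - 213.72 i$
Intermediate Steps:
$n{\left(Q \right)} = \sqrt{-2 + Q}$
$p{\left(A,H \right)} = - \frac{3}{4} + \frac{H \sqrt{-2 + A}}{4}$ ($p{\left(A,H \right)} = - \frac{3}{4} + \frac{\sqrt{-2 + A} H}{4} = - \frac{3}{4} + \frac{H \sqrt{-2 + A}}{4}$)
$\left(p{\left(0,3 \right)} - 100\right)^{2} = \left(\left(- \frac{3}{4} + \frac{1}{4} \cdot 3 \sqrt{-2 + 0}\right) - 100\right)^{2} = \left(\left(- \frac{3}{4} + \frac{1}{4} \cdot 3 \sqrt{-2}\right) - 100\right)^{2} = \left(\left(- \frac{3}{4} + \frac{1}{4} \cdot 3 i \sqrt{2}\right) - 100\right)^{2} = \left(\left(- \frac{3}{4} + \frac{3 i \sqrt{2}}{4}\right) - 100\right)^{2} = \left(- \frac{403}{4} + \frac{3 i \sqrt{2}}{4}\right)^{2}$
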